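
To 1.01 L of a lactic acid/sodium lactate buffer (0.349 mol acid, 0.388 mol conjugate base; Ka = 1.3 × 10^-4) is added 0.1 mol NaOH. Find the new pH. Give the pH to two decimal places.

After neutralization: n(CH3CH(OH)COOH) = 0.249 mol, n(CH3CH(OH)COO-) = 0.488 mol.
pKa = −log(1.3 × 10^-4) = 3.886
Henderson–Hasselbalch with mole ratio 0.488/0.249: pH = 3.886 + (+0.292)

pH = 4.18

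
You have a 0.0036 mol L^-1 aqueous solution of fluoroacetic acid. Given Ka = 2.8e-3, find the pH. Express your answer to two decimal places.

pH = 2.68

FCH2COOH ⇌ FCH2COO- + H+
Let x = [H+] at equilibrium. Ka = x²/(0.0036 − x).
x is not negligible relative to C₀; solve x² + 0.0028·x − 1.01e-05 = 0.
x = [−0.0028 + √(0.0028² + 4.03e-05)]/2 = 2.07 × 10^-3 M
pH = −log[H+] = −log(2.07 × 10^-3) = 2.68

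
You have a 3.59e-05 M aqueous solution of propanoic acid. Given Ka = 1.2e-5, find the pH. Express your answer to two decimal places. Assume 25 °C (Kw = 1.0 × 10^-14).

CH3CH2COOH ⇌ CH3CH2COO- + H+
From the ICE table, Ka = [H+]²/(3.59e-05 − [H+]) = 1.2 × 10^-5.
[H+] is not negligible relative to C₀; solve [H+]² + 1.2e-05·[H+] − 4.31e-10 = 0.
[H+] = [−1.2e-05 + √(1.2e-05² + 1.72e-09)]/2 = 1.56 × 10^-5 M
pH = −log(1.56 × 10^-5) = 4.81

pH = 4.81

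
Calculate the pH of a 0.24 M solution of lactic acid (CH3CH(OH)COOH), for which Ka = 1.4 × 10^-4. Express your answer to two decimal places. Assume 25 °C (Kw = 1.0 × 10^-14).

pH = 2.24

CH3CH(OH)COOH ⇌ CH3CH(OH)COO- + H+
Let x = [H+] at equilibrium. Ka = x²/(0.24 − x).
Since Ka ≪ C₀, x ≈ √(Ka·C₀) = 5.80 × 10^-3 M.
Check: 2.4% ionized — well under 5%, approximation valid.
pH = −log(5.80 × 10^-3) = 2.24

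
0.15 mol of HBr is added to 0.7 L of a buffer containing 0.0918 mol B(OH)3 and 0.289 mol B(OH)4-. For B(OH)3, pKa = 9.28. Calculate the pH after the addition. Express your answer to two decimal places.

pH = 9.04

After neutralization: n(B(OH)3) = 0.242 mol, n(B(OH)4-) = 0.139 mol.
pH = pKa + log(n_B(OH)4-/n_B(OH)3) = 9.28 + log(0.139/0.242) = 9.28 + (-0.241)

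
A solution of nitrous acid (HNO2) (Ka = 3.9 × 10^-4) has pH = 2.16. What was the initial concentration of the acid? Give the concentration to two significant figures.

C₀ = 1.3 × 10^-1 M

[H+] = 10^(-2.16) = 6.92 × 10^-3 M = x
Ka = x²/(C₀ − x) ⇒ C₀ = x + x²/Ka
C₀ = 6.92 × 10^-3 + (6.92 × 10^-3)²/(3.9 × 10^-4) = 1.30 × 10^-1 M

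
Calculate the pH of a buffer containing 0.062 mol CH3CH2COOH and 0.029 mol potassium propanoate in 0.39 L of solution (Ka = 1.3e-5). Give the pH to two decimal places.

pKa = −log(1.3 × 10^-5) = 4.886
Using pH = pKa + log([base]/[acid]) with [base]/[acid] = 0.029/0.062:
pH = 4.886 + (-0.330) = 4.56

pH = 4.56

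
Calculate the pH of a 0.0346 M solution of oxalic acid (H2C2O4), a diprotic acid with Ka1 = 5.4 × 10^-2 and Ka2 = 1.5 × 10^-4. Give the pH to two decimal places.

pH = 1.62

Since Ka1 ≫ Ka2, the first ionization dominates [H+].
Ka1 = x²/(0.0346 − x) = 5.4 × 10^-2
Solving the quadratic: x = (−Ka1 + √(Ka1² + 4·Ka1·C₀))/2 = 2.40 × 10^-2 M
pH = −log(2.40 × 10^-2) = 1.62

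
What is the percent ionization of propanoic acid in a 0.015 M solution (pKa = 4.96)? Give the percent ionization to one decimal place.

2.7%

CH3CH2COOH ⇌ CH3CH2COO- + H+; let x = [H+] at equilibrium.
Ka = 10^(−4.96) = 1.10 × 10^-5
x ≈ √(Ka·C₀) = √(1.10 × 10^-5 × 0.015) = 4.06 × 10^-4 M
% ionization = x/C₀ × 100% = 4.06 × 10^-4/0.015 × 100% = 2.7%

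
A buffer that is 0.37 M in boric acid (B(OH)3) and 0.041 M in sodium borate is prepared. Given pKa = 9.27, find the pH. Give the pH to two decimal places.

pH = pKa + log([A⁻]/[HA]) = 9.27 + log(0.041/0.37)
pH = 9.27 + (-0.955) = 8.31

pH = 8.31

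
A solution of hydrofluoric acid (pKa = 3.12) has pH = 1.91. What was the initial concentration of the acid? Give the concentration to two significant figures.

C₀ = 2.1 × 10^-1 M

[H+] = 10^(-1.91) = 1.23 × 10^-2 M = x
Ka = 10^(−3.12) = 7.59 × 10^-4
Ka = x²/(C₀ − x) ⇒ C₀ = x + x²/Ka
C₀ = 1.23 × 10^-2 + (1.23 × 10^-2)²/(7.59 × 10^-4) = 2.12 × 10^-1 M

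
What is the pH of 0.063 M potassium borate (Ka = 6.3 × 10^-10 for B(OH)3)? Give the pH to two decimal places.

B(OH)4- is the conjugate base of the weak acid B(OH)3.
Kb = Kw/Ka = 1.0×10^-14 / 6.3 × 10^-10 = 1.59 × 10^-5
Let x = [OH-] at equilibrium. Kb = x²/(0.063 − x).
Assume x ≪ 0.063: x ≈ √(1.59 × 10^-5 × 0.063) = 1.00 × 10^-3 M
pOH = −log(1.00 × 10^-3) = 3.00; pH = 14.00 − 3.00 = 11.00

pH = 11.00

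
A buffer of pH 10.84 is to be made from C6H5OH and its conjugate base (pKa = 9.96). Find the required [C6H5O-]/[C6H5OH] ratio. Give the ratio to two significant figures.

ratio = 7.6

pH = pKa + log(r) ⇒ log(r) = 10.84 − 9.96 = +0.88
r = [C6H5O-]/[C6H5OH] = 10^(+0.88) = 7.59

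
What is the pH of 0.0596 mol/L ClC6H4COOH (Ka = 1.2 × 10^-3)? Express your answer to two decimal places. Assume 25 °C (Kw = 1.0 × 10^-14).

pH = 2.10

ClC6H4COOH ⇌ ClC6H4COO- + H+
From the ICE table, Ka = [H+]²/(0.0596 − [H+]) = 1.2 × 10^-3.
Here C₀/Ka ≈ 49.7, so the small-[H+] approximation fails. Use the quadratic:
[H+] = [−0.0012 + √(0.0012² + 0.000286)]/2 = 7.88 × 10^-3 M
pH = −log[H+] = −log(7.88 × 10^-3) = 2.10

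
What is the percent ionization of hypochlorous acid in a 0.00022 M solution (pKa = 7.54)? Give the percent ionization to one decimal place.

HOCl ⇌ OCl- + H+; let x = [H+] at equilibrium.
Ka = 10^(−7.54) = 2.88 × 10^-8
x ≈ √(Ka·C₀) = √(2.88 × 10^-8 × 0.00022) = 2.52 × 10^-6 M
% ionization = x/C₀ × 100% = 2.52 × 10^-6/0.00022 × 100% = 1.1%

1.1%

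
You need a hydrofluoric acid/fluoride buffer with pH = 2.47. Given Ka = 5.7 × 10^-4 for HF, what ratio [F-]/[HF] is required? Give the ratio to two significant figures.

ratio = 0.17

pKa = -log(5.7 × 10^-4) = 3.244
pH = pKa + log(r) ⇒ log(r) = 2.47 − 3.244 = -0.774
r = [F-]/[HF] = 10^(-0.774) = 0.168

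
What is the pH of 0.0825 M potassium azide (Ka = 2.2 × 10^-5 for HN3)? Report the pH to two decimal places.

N3- is the conjugate base of the weak acid HN3.
Kb = Kw/Ka = 1.0×10^-14 / 2.2 × 10^-5 = 4.55 × 10^-10
Kb = x²/(0.0825 − x) = 4.55 × 10^-10
Since Kb ≪ C₀, x ≈ √(Kb·C₀) = 6.13 × 10^-6 M.
Check: 0.0074% ionized — well under 5%, approximation valid.
pOH = −log(6.13 × 10^-6) = 5.21; pH = 14.00 − 5.21 = 8.79

pH = 8.79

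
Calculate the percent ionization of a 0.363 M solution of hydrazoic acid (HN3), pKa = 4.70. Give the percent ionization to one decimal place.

HN3 ⇌ N3- + H+; let x = [H+] at equilibrium.
Ka = 10^(−4.70) = 2.00 × 10^-5
x ≈ √(Ka·C₀) = √(2.00 × 10^-5 × 0.363) = 2.69 × 10^-3 M
Fraction ionized = 2.69 × 10^-3 / 0.363 = 0.0074 → 0.7%

0.7%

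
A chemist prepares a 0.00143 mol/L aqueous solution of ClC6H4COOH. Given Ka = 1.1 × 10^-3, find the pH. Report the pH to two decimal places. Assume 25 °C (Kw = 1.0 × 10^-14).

pH = 3.09

ClC6H4COOH ⇌ ClC6H4COO- + H+
Ka = [H+]²/(0.00143 − [H+]) = 1.1 × 10^-3
Here C₀/Ka ≈ 1.3, so the small-[H+] approximation fails. Use the quadratic:
[H+] = [−0.0011 + √(0.0011² + 6.29e-06)]/2 = 8.19 × 10^-4 M
pH = −log(8.19 × 10^-4) = 3.09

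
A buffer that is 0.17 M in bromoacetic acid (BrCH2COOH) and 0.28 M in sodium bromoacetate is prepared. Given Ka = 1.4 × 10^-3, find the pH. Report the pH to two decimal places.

pKa = −log(1.4 × 10^-3) = 2.854
Henderson–Hasselbalch: pH = pKa + log([BrCH2COO-]/[BrCH2COOH]) = 2.854 + log(0.28/0.17)
pH = 2.854 + (+0.217) = 3.07

pH = 3.07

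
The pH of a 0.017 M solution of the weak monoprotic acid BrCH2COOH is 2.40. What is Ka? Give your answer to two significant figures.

[H+] = 10^(-2.40) = 3.98 × 10^-3 M
At equilibrium [HA] = 0.017 − 3.98 × 10^-3 = 1.30 × 10^-2 M
Ka = [H+][A-]/[HA] = (3.98 × 10^-3)² / 1.30 × 10^-2 = 1.2 × 10^-3

Ka = 1.2 × 10^-3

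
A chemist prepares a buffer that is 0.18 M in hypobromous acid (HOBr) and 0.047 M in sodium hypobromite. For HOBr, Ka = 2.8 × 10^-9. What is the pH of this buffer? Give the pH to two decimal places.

pH = 7.97

pKa = −log(2.8 × 10^-9) = 8.553
Using pH = pKa + log([base]/[acid]) with [base]/[acid] = 0.047/0.18:
pH = 8.553 + (-0.583) = 7.97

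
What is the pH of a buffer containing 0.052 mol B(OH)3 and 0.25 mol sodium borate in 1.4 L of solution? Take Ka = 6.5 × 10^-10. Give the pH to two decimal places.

pKa = −log(6.5 × 10^-10) = 9.187
Using pH = pKa + log([base]/[acid]) with [base]/[acid] = 0.25/0.052:
pH = 9.187 + (+0.682) = 9.87

pH = 9.87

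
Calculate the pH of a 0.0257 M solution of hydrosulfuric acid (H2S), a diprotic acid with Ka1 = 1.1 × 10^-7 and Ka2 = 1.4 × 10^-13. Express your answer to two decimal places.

pH = 4.27

Ka1 ≫ Ka2, so treat the first dissociation as the only significant source of H+.
Ka1 = x²/(0.0257 − x) = 1.1 × 10^-7
x ≈ √(1.1 × 10^-7 × 0.0257) = 5.32 × 10^-5 M
pH = −log(5.32 × 10^-5) = 4.27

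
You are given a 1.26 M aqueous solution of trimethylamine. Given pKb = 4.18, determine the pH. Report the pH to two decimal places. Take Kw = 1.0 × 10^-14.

pH = 11.96

(CH3)3N + H2O ⇌ (CH3)3NH+ + OH-
Kb = 10^(−4.18) = 6.61 × 10^-5
From the ICE table, Kb = [OH-]²/(1.26 − [OH-]) = 6.61 × 10^-5.
Assume [OH-] ≪ 1.26: [OH-] ≈ √(6.61 × 10^-5 × 1.26) = 9.13 × 10^-3 M
pOH = −log(9.13 × 10^-3) = 2.04; pH = 14.00 − 2.04 = 11.96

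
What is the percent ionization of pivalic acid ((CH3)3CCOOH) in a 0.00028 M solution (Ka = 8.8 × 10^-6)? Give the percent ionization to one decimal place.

(CH3)3CCOOH ⇌ (CH3)3CCOO- + H+; let x = [H+] at equilibrium.
Ka = x²/(C₀ − x); solving the quadratic gives x = 4.54 × 10^-5 M.
Fraction ionized = 4.54 × 10^-5 / 0.00028 = 0.1621 → 16.2%

16.2%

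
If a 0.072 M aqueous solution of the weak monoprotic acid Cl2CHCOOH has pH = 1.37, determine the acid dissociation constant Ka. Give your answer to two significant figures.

Ka = 6.2 × 10^-2

[H+] = 10^(-1.37) = 4.27 × 10^-2 M
At equilibrium [HA] = 0.072 − 4.27 × 10^-2 = 2.93 × 10^-2 M
Ka = [H+][A-]/[HA] = (4.27 × 10^-2)² / 2.93 × 10^-2 = 6.2 × 10^-2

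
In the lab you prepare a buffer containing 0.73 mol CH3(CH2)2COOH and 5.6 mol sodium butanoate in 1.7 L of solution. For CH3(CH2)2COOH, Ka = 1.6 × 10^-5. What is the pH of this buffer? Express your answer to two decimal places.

pH = 5.68

pKa = −log(1.6 × 10^-5) = 4.796
pH = pKa + log([A⁻]/[HA]) = 4.796 + log(5.6/0.73)
pH = 4.796 + (+0.885) = 5.68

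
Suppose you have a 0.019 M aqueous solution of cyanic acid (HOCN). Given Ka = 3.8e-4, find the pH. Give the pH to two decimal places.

pH = 2.60

HOCN ⇌ OCN- + H+
From the ICE table, Ka = x²/(0.019 − x) = 3.8 × 10^-4.
Here C₀/Ka ≈ 50, so the small-x approximation fails. Use the quadratic:
x = [−0.00038 + √(0.00038² + 2.89e-05)]/2 = 2.50 × 10^-3 M
pH = −log(2.50 × 10^-3) = 2.60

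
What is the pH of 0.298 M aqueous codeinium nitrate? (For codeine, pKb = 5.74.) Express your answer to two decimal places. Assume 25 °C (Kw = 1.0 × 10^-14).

C18H22NO3+ is the conjugate acid of the weak base C18H21NO3.
Kb = 10^(−5.74) = 1.82 × 10^-6
Ka = Kw/Kb = 1.0×10^-14 / 1.82 × 10^-6 = 5.49 × 10^-9
Ka = x²/(0.298 − x) = 5.49 × 10^-9
Neglecting x in the denominator: x = √(5.49 × 10^-9 × 0.298) = 4.04 × 10^-5 M
pH = −log[H+] = −log(4.04 × 10^-5) = 4.39

pH = 4.39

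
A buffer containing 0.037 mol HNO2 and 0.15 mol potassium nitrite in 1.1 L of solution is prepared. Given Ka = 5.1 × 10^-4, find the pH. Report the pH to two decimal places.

pKa = −log(5.1 × 10^-4) = 3.292
Henderson–Hasselbalch: pH = pKa + log([NO2-]/[HNO2]) = 3.292 + log(0.15/0.037)
pH = 3.292 + (+0.608) = 3.90

pH = 3.90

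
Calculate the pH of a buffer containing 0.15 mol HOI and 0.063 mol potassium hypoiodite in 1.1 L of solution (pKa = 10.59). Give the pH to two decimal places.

Henderson–Hasselbalch: pH = pKa + log([OI-]/[HOI]) = 10.59 + log(0.063/0.15)
pH = 10.59 + (-0.377) = 10.21

pH = 10.21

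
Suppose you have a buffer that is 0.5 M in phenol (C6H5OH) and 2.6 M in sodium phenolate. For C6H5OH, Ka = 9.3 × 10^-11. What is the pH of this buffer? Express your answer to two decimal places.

pKa = −log(9.3 × 10^-11) = 10.032
pH = pKa + log([A⁻]/[HA]) = 10.032 + log(2.6/0.5)
pH = 10.032 + (+0.716) = 10.75

pH = 10.75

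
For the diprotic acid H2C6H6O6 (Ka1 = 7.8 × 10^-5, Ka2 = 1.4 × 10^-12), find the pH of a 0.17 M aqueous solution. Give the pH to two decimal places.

Ka1 ≫ Ka2, so treat the first dissociation as the only significant source of H+.
Ka1 = x²/(0.17 − x) = 7.8 × 10^-5
x ≈ √(7.8 × 10^-5 × 0.17) = 3.64 × 10^-3 M
pH = −log(3.64 × 10^-3) = 2.44

pH = 2.44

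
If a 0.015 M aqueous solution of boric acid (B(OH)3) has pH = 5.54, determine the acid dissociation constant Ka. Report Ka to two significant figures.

Ka = 5.5 × 10^-10

[H+] = 10^(-5.54) = 2.88 × 10^-6 M
At equilibrium [HA] = 0.015 − 2.88 × 10^-6 = 1.50 × 10^-2 M
Ka = [H+][A-]/[HA] = (2.88 × 10^-6)² / 1.50 × 10^-2 = 5.5 × 10^-10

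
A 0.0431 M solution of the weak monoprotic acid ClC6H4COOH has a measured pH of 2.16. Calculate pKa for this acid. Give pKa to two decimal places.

[H+] = 10^(-2.16) = 6.92 × 10^-3 M
At equilibrium [HA] = 0.0431 − 6.92 × 10^-3 = 3.62 × 10^-2 M
Ka = [H+][A-]/[HA] = (6.92 × 10^-3)² / 3.62 × 10^-2 = 1.32 × 10^-3
pKa = -log(1.32 × 10^-3) = 2.88

pKa = 2.88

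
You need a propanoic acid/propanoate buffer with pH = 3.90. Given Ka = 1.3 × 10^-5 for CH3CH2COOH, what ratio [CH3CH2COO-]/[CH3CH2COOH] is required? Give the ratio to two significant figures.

pKa = -log(1.3 × 10^-5) = 4.886
pH = pKa + log(r) ⇒ log(r) = 3.90 − 4.886 = -0.986
r = [CH3CH2COO-]/[CH3CH2COOH] = 10^(-0.986) = 0.103

ratio = 0.10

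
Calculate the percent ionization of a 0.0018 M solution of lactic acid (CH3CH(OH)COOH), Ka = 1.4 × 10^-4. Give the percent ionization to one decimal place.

24.3%

CH3CH(OH)COOH ⇌ CH3CH(OH)COO- + H+; let x = [H+] at equilibrium.
Solve x² + 0.00014x − 2.52e-07 = 0 → x = 4.37 × 10^-4 M
Fraction ionized = 4.37 × 10^-4 / 0.0018 = 0.2428 → 24.3%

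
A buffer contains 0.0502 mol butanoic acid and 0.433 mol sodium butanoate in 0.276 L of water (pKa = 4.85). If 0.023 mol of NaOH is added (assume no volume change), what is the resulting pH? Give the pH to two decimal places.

After neutralization: n(CH3(CH2)2COOH) = 0.0272 mol, n(CH3(CH2)2COO-) = 0.456 mol.
pH = pKa + log([A⁻]/[HA]) = 4.85 + log(0.456/0.0272) = 4.85 +1.224

pH = 6.07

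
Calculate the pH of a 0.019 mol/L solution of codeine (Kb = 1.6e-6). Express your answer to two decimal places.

C18H21NO3 + H2O ⇌ C18H22NO3+ + OH-
Kb = [OH-]²/(0.019 − [OH-]) = 1.6 × 10^-6
Since Kb ≪ C₀, [OH-] ≈ √(Kb·C₀) = 1.74 × 10^-4 M.
pOH = −log(1.74 × 10^-4) = 3.76; pH = 14.00 − 3.76 = 10.24

pH = 10.24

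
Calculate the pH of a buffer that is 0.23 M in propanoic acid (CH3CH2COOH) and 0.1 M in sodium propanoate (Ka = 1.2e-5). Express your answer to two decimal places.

pKa = −log(1.2 × 10^-5) = 4.921
pH = pKa + log([A⁻]/[HA]) = 4.921 + log(0.1/0.23)
pH = 4.921 + (-0.362) = 4.56

pH = 4.56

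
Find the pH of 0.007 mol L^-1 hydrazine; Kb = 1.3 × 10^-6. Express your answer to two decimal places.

N2H4 + H2O ⇌ N2H5+ + OH-
Kb = [OH-]²/(0.007 − [OH-]) = 1.3 × 10^-6
Neglecting [OH-] in the denominator: [OH-] = √(1.3 × 10^-6 × 0.007) = 9.54 × 10^-5 M
([OH-]/C₀ = 1.4% < 5%, so the approximation holds.)
pOH = −log(9.54 × 10^-5) = 4.02; pH = 14.00 − 4.02 = 9.98

pH = 9.98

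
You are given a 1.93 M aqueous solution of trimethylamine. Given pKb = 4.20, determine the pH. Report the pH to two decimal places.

pH = 12.04

(CH3)3N + H2O ⇌ (CH3)3NH+ + OH-
Kb = 10^(−4.20) = 6.31 × 10^-5
Let x = [OH-] at equilibrium. Kb = x²/(1.93 − x).
Since Kb ≪ C₀, x ≈ √(Kb·C₀) = 1.10 × 10^-2 M.
Check: 0.57% ionized — well under 5%, approximation valid.
pOH = −log(1.10 × 10^-2) = 1.96; pH = 14.00 − 1.96 = 12.04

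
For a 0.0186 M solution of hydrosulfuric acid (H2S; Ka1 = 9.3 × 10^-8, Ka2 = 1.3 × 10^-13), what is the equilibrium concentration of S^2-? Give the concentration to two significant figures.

First ionization gives [H+] ≈ [HS-] = 4.16 × 10^-5 M.
Second step: Ka2 = [H+][S^2-]/[HS-] ≈ [S^2-] (since [H+] ≈ [HS-]).
So [S^2-] ≈ Ka2.

1.3 × 10^-13 M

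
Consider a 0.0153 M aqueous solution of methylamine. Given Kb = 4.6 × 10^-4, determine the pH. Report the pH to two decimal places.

pH = 11.39

CH3NH2 + H2O ⇌ CH3NH3+ + OH-
Let x = [OH-] at equilibrium. Kb = x²/(0.0153 − x).
The 5% rule fails; solving x² + Kb·x − Kb·C₀ = 0 exactly:
x = (−Kb + √(Kb² + 4·Kb·C₀))/2 = 2.43 × 10^-3 M
pOH = 2.61, so pH = 14.00 − pOH = 11.39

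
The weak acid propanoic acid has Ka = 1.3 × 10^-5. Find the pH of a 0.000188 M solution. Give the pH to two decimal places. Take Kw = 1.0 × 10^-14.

pH = 4.36

CH3CH2COOH ⇌ CH3CH2COO- + H+
From the ICE table, Ka = [H+]²/(0.000188 − [H+]) = 1.3 × 10^-5.
Here C₀/Ka ≈ 14.5, so the small-[H+] approximation fails. Use the quadratic:
[H+] = [−1.3e-05 + √(1.3e-05² + 9.78e-09)]/2 = 4.34 × 10^-5 M
pH = −log(4.34 × 10^-5) = 4.36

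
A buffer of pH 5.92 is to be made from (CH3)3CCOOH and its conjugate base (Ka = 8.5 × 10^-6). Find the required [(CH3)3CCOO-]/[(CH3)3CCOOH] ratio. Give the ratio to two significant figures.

pKa = -log(8.5 × 10^-6) = 5.071
pH = pKa + log(r) ⇒ log(r) = 5.92 − 5.071 = +0.849
r = [(CH3)3CCOO-]/[(CH3)3CCOOH] = 10^(+0.849) = 7.06

ratio = 7.1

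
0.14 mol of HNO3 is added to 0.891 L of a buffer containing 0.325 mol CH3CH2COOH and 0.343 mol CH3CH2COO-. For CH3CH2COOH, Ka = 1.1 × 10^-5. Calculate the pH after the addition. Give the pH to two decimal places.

pH = 4.60

Added H+ converts CH3CH2COO- to CH3CH2COOH: CH3CH2COOH → 0.465 mol, CH3CH2COO- → 0.203 mol.
pKa = −log(1.1 × 10^-5) = 4.959
pH = pKa + log(n_CH3CH2COO-/n_CH3CH2COOH) = 4.959 + log(0.203/0.465) = 4.959 + (-0.360)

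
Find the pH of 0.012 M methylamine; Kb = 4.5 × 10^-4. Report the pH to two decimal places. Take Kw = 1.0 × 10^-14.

pH = 11.32

CH3NH2 + H2O ⇌ CH3NH3+ + OH-
Let x = [OH-] at equilibrium. Kb = x²/(0.012 − x).
The 5% rule fails; solving x² + Kb·x − Kb·C₀ = 0 exactly:
x = (−Kb + √(Kb² + 4·Kb·C₀))/2 = 2.11 × 10^-3 M
pOH = −log(2.11 × 10^-3) = 2.68; pH = 14.00 − 2.68 = 11.32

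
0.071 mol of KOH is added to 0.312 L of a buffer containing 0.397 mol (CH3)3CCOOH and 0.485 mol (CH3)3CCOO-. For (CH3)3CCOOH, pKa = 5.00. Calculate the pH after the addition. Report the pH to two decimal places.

After neutralization: n((CH3)3CCOOH) = 0.326 mol, n((CH3)3CCOO-) = 0.556 mol.
pH = pKa + log(n_(CH3)3CCOO-/n_(CH3)3CCOOH) = 5.00 + log(0.556/0.326) = 5.00 + (+0.232)

pH = 5.23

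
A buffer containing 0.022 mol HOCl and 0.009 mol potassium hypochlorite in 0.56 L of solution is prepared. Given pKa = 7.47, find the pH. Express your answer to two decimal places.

pH = 7.08

Using pH = pKa + log([base]/[acid]) with [base]/[acid] = 0.009/0.022:
pH = 7.47 + (-0.388) = 7.08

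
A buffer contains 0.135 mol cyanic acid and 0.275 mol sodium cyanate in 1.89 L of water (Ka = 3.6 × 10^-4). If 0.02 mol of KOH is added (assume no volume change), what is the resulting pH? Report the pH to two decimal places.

After neutralization: n(HOCN) = 0.115 mol, n(OCN-) = 0.295 mol.
pKa = −log(3.6 × 10^-4) = 3.444
pH = pKa + log(n_OCN-/n_HOCN) = 3.444 + log(0.295/0.115) = 3.444 + (+0.409)

pH = 3.85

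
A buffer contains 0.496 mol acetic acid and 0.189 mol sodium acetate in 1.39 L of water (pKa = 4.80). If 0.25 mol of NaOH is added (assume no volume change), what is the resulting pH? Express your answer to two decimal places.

pH = 5.05

OH- converts CH3COOH to CH3COO-: CH3COOH → 0.246 mol, CH3COO- → 0.439 mol.
Henderson–Hasselbalch with mole ratio 0.439/0.246: pH = 4.80 + (+0.252)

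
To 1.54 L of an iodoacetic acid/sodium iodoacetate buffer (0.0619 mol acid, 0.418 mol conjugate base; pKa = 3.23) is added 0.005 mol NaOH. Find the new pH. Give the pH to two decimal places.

pH = 4.10

After neutralization: n(ICH2COOH) = 0.0569 mol, n(ICH2COO-) = 0.423 mol.
pH = pKa + log([A⁻]/[HA]) = 3.23 + log(0.423/0.0569) = 3.23 +0.871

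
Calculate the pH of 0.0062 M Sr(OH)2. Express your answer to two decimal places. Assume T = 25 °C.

Sr(OH)2 is a strong base (each formula unit releases 2 OH-); [OH-] = 0.0124 M.
pOH = -log(0.0124) = 1.91
pH = 14.00 - 1.91 = 12.09

pH = 12.09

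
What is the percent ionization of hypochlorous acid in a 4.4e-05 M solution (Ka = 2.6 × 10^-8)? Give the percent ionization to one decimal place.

HOCl ⇌ OCl- + H+; let x = [H+] at equilibrium.
x ≈ √(Ka·C₀) = √(2.6 × 10^-8 × 4.4e-05) = 1.07 × 10^-6 M
Fraction ionized = 1.07 × 10^-6 / 4.4e-05 = 0.0243 → 2.4%

2.4%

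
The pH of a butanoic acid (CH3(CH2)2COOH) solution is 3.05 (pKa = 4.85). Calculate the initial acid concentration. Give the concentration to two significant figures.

C₀ = 5.7 × 10^-2 M

[H+] = 10^(-3.05) = 8.91 × 10^-4 M = x
Ka = 10^(−4.85) = 1.41 × 10^-5
Ka = x²/(C₀ − x) ⇒ C₀ = x + x²/Ka
C₀ = 8.91 × 10^-4 + (8.91 × 10^-4)²/(1.41 × 10^-5) = 5.72 × 10^-2 M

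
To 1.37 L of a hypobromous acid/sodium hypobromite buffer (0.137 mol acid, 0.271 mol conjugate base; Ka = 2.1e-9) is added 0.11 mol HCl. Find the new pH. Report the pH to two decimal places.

pH = 8.49

After neutralization: n(HOBr) = 0.247 mol, n(OBr-) = 0.161 mol.
pKa = −log(2.1 × 10^-9) = 8.678
pH = pKa + log([A⁻]/[HA]) = 8.678 + log(0.161/0.247) = 8.678 -0.186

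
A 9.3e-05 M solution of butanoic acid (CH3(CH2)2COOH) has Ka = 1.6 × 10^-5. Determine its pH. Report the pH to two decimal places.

pH = 4.50

CH3(CH2)2COOH ⇌ CH3(CH2)2COO- + H+
From the ICE table, Ka = [H+]²/(9.3e-05 − [H+]) = 1.6 × 10^-5.
[H+] is not negligible relative to C₀; solve [H+]² + 1.6e-05·[H+] − 1.49e-09 = 0.
[H+] = [−1.6e-05 + √(1.6e-05² + 5.95e-09)]/2 = 3.14 × 10^-5 M
pH = −log[H+] = −log(3.14 × 10^-5) = 4.50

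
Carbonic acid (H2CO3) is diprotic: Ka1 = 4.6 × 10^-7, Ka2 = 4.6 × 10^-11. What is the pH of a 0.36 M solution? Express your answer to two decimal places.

pH = 3.39

Ka1 ≫ Ka2, so treat the first dissociation as the only significant source of H+.
Ka1 = x²/(0.36 − x) = 4.6 × 10^-7
x ≈ √(4.6 × 10^-7 × 0.36) = 4.07 × 10^-4 M
pH = −log(4.07 × 10^-4) = 3.39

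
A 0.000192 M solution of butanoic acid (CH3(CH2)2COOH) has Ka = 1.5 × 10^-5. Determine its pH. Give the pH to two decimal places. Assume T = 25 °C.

pH = 4.33

CH3(CH2)2COOH ⇌ CH3(CH2)2COO- + H+
Ka = [H+]²/(0.000192 − [H+]) = 1.5 × 10^-5
Here C₀/Ka ≈ 12.8, so the small-[H+] approximation fails. Use the quadratic:
[H+] = (−Ka + √(Ka² + 4·Ka·C₀))/2 = 4.67 × 10^-5 M
pH = −log[H+] = −log(4.67 × 10^-5) = 4.33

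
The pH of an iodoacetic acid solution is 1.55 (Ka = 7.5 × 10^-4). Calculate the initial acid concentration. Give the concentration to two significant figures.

[H+] = 10^(-1.55) = 2.82 × 10^-2 M = x
Ka = x²/(C₀ − x) ⇒ C₀ = x + x²/Ka
C₀ = 2.82 × 10^-2 + (2.82 × 10^-2)²/(7.5 × 10^-4) = 1.09 M

C₀ = 1.1 M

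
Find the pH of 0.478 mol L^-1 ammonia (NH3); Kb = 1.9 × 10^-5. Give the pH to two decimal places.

pH = 11.48

NH3 + H2O ⇌ NH4+ + OH-
Kb = [OH-]²/(0.478 − [OH-]) = 1.9 × 10^-5
Since Kb ≪ C₀, [OH-] ≈ √(Kb·C₀) = 3.01 × 10^-3 M.
Check: 0.63% ionized — well under 5%, approximation valid.
pOH = −log(3.01 × 10^-3) = 2.52; pH = 14.00 − 2.52 = 11.48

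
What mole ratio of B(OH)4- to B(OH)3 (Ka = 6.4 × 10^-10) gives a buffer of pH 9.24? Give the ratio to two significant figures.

ratio = 1.1

pKa = -log(6.4 × 10^-10) = 9.194
pH = pKa + log(r) ⇒ log(r) = 9.24 − 9.194 = +0.046
r = [B(OH)4-]/[B(OH)3] = 10^(+0.046) = 1.11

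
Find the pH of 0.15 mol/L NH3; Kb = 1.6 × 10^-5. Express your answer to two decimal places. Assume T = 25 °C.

NH3 + H2O ⇌ NH4+ + OH-
From the ICE table, Kb = x²/(0.15 − x) = 1.6 × 10^-5.
Neglecting x in the denominator: x = √(1.6 × 10^-5 × 0.15) = 1.55 × 10^-3 M
(x/C₀ = 1% < 5%, so the approximation holds.)
pOH = 2.81, so pH = 14.00 − pOH = 11.19

pH = 11.19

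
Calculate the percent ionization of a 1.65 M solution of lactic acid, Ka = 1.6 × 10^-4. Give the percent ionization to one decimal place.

CH3CH(OH)COOH ⇌ CH3CH(OH)COO- + H+; let x = [H+] at equilibrium.
x ≈ √(Ka·C₀) = √(1.6 × 10^-4 × 1.65) = 1.62 × 10^-2 M
% ionization = x/C₀ × 100% = 1.62 × 10^-2/1.65 × 100% = 1.0%

1.0%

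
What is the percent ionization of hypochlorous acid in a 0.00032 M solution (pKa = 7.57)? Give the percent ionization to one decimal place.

0.9%

HOCl ⇌ OCl- + H+; let x = [H+] at equilibrium.
Ka = 10^(−7.57) = 2.69 × 10^-8
x ≈ √(Ka·C₀) = √(2.69 × 10^-8 × 0.00032) = 2.93 × 10^-6 M
Fraction ionized = 2.93 × 10^-6 / 0.00032 = 0.0092 → 0.9%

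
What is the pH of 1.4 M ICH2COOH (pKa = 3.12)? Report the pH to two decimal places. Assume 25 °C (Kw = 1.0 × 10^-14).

ICH2COOH ⇌ ICH2COO- + H+
Ka = 10^(−3.12) = 7.59 × 10^-4
Let x = [H+] at equilibrium. Ka = x²/(1.4 − x).
Since Ka ≪ C₀, x ≈ √(Ka·C₀) = 3.26 × 10^-2 M.
Check: 2.3% ionized — well under 5%, approximation valid.
pH = −log(3.26 × 10^-2) = 1.49

pH = 1.49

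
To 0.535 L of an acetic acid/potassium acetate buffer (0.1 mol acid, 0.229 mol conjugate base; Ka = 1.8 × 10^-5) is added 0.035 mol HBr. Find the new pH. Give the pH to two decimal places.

After neutralization: n(CH3COOH) = 0.135 mol, n(CH3COO-) = 0.194 mol.
pKa = −log(1.8 × 10^-5) = 4.745
Henderson–Hasselbalch with mole ratio 0.194/0.135: pH = 4.745 + (+0.157)

pH = 4.90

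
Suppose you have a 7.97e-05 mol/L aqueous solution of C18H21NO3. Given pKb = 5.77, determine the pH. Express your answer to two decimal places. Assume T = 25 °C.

pH = 9.03

C18H21NO3 + H2O ⇌ C18H22NO3+ + OH-
Kb = 10^(−5.77) = 1.70 × 10^-6
Kb = [OH-]²/(7.97e-05 − [OH-]) = 1.70 × 10^-6
[OH-] is not negligible relative to C₀; solve [OH-]² + 1.7e-06·[OH-] − 1.35e-10 = 0.
[OH-] = (−Kb + √(Kb² + 4·Kb·C₀))/2 = 1.08 × 10^-5 M
pOH = −log(1.08 × 10^-5) = 4.97; pH = 14.00 − 4.97 = 9.03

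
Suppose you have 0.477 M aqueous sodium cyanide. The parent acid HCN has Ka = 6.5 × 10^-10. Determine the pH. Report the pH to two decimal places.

pH = 11.43

CN- is the conjugate base of the weak acid HCN.
Kb = Kw/Ka = 1.0×10^-14 / 6.5 × 10^-10 = 1.54 × 10^-5
Kb = [OH-]²/(0.477 − [OH-]) = 1.54 × 10^-5
Assume [OH-] ≪ 0.477: [OH-] ≈ √(1.54 × 10^-5 × 0.477) = 2.71 × 10^-3 M
pOH = 2.57, so pH = 14.00 − pOH = 11.43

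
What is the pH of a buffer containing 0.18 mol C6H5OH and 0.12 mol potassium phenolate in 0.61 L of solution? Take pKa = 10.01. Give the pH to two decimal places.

pH = 9.83

pH = pKa + log([A⁻]/[HA]) = 10.01 + log(0.12/0.18)
pH = 10.01 + (-0.176) = 9.83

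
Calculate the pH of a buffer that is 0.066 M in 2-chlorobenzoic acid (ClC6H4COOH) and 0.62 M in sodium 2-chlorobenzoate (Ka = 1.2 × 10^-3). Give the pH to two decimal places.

pH = 3.89

pKa = −log(1.2 × 10^-3) = 2.921
pH = pKa + log([A⁻]/[HA]) = 2.921 + log(0.62/0.066)
pH = 2.921 + (+0.973) = 3.89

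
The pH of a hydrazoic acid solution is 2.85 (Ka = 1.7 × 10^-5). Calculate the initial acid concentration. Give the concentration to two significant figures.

C₀ = 1.2 × 10^-1 M

[H+] = 10^(-2.85) = 1.41 × 10^-3 M = x
Ka = x²/(C₀ − x) ⇒ C₀ = x + x²/Ka
C₀ = 1.41 × 10^-3 + (1.41 × 10^-3)²/(1.7 × 10^-5) = 1.18 × 10^-1 M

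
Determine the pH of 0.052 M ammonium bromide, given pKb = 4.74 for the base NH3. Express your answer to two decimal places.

NH4+ is the conjugate acid of the weak base NH3.
Kb = 10^(−4.74) = 1.82 × 10^-5
Ka = Kw/Kb = 1.0×10^-14 / 1.82 × 10^-5 = 5.49 × 10^-10
Ka = x²/(0.052 − x) = 5.49 × 10^-10
Assume x ≪ 0.052: x ≈ √(5.49 × 10^-10 × 0.052) = 5.34 × 10^-6 M
pH = −log[H+] = −log(5.34 × 10^-6) = 5.27

pH = 5.27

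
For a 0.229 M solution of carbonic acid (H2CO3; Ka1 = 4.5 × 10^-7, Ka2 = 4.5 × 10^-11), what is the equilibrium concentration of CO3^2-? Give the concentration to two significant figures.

First ionization gives [H+] ≈ [HCO3-] = 3.21 × 10^-4 M.
Second step: Ka2 = [H+][CO3^2-]/[HCO3-] ≈ [CO3^2-] (since [H+] ≈ [HCO3-]).
So [CO3^2-] ≈ Ka2.

4.5 × 10^-11 M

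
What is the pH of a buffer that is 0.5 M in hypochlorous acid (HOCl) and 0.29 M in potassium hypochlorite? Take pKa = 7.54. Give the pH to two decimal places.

pH = pKa + log([A⁻]/[HA]) = 7.54 + log(0.29/0.5)
pH = 7.54 + (-0.237) = 7.30

pH = 7.30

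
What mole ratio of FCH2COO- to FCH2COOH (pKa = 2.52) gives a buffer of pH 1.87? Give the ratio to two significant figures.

ratio = 0.22

pH = pKa + log(r) ⇒ log(r) = 1.87 − 2.52 = -0.65
r = [FCH2COO-]/[FCH2COOH] = 10^(-0.65) = 0.224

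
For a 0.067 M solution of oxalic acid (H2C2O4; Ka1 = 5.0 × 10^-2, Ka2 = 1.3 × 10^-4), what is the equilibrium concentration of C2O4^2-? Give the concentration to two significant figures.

1.3 × 10^-4 M

First ionization gives [H+] ≈ [HC2O4-] = 3.80 × 10^-2 M.
Second step: Ka2 = [H+][C2O4^2-]/[HC2O4-] ≈ [C2O4^2-] (since [H+] ≈ [HC2O4-]).
So [C2O4^2-] ≈ Ka2.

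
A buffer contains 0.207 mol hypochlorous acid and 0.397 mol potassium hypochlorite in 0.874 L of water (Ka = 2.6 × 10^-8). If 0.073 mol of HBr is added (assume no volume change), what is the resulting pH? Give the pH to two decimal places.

Added H+ converts OCl- to HOCl: HOCl → 0.28 mol, OCl- → 0.324 mol.
pKa = −log(2.6 × 10^-8) = 7.585
pH = pKa + log([A⁻]/[HA]) = 7.585 + log(0.324/0.28) = 7.585 +0.063

pH = 7.65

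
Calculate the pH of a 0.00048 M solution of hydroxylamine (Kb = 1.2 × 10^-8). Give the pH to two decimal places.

pH = 8.38

NH2OH + H2O ⇌ NH3OH+ + OH-
From the ICE table, Kb = x²/(0.00048 − x) = 1.2 × 10^-8.
Neglecting x in the denominator: x = √(1.2 × 10^-8 × 0.00048) = 2.40 × 10^-6 M
pOH = 5.62, so pH = 14.00 − pOH = 8.38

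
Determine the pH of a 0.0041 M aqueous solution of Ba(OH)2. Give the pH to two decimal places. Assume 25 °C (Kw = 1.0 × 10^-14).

pH = 11.91

Ba(OH)2 is a strong base (each formula unit releases 2 OH-); [OH-] = 0.0082 M.
pOH = -log(0.0082) = 2.09
pH = 14.00 - 2.09 = 11.91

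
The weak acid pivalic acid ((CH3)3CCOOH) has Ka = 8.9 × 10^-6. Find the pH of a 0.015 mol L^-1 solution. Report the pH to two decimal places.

pH = 3.44

(CH3)3CCOOH ⇌ (CH3)3CCOO- + H+
From the ICE table, Ka = [H+]²/(0.015 − [H+]) = 8.9 × 10^-6.
Neglecting [H+] in the denominator: [H+] = √(8.9 × 10^-6 × 0.015) = 3.65 × 10^-4 M
Check: 2.4% ionized — well under 5%, approximation valid.
pH = −log(3.65 × 10^-4) = 3.44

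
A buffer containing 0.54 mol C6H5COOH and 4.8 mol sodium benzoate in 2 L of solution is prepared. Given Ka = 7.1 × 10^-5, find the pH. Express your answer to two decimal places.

pH = 5.10

pKa = −log(7.1 × 10^-5) = 4.149
Henderson–Hasselbalch: pH = pKa + log([C6H5COO-]/[C6H5COOH]) = 4.149 + log(4.8/0.54)
pH = 4.149 + (+0.949) = 5.10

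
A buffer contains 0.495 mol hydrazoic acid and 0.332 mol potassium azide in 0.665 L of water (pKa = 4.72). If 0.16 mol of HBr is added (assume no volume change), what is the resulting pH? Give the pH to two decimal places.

pH = 4.14

Added H+ converts N3- to HN3: HN3 → 0.655 mol, N3- → 0.172 mol.
pH = pKa + log(n_N3-/n_HN3) = 4.72 + log(0.172/0.655) = 4.72 + (-0.581)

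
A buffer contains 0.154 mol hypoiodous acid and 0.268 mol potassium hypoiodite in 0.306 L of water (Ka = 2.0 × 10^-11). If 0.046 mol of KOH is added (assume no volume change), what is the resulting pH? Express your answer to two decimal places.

pH = 11.16

After neutralization: n(HOI) = 0.108 mol, n(OI-) = 0.314 mol.
pKa = −log(2.0 × 10^-11) = 10.699
Henderson–Hasselbalch with mole ratio 0.314/0.108: pH = 10.699 + (+0.464)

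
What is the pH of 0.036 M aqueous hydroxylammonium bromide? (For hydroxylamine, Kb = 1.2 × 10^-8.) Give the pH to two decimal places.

NH3OH+ is the conjugate acid of the weak base NH2OH.
Ka = Kw/Kb = 1.0×10^-14 / 1.2 × 10^-8 = 8.33 × 10^-7
Ka = [H+]²/(0.036 − [H+]) = 8.33 × 10^-7
Assume [H+] ≪ 0.036: [H+] ≈ √(8.33 × 10^-7 × 0.036) = 1.73 × 10^-4 M
([H+]/C₀ = 0.48% < 5%, so the approximation holds.)
pH = −log(1.73 × 10^-4) = 3.76

pH = 3.76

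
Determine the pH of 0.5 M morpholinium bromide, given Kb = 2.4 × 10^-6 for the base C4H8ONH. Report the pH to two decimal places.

pH = 4.34

C4H8ONH2+ is the conjugate acid of the weak base C4H8ONH.
Ka = Kw/Kb = 1.0×10^-14 / 2.4 × 10^-6 = 4.17 × 10^-9
From the ICE table, Ka = x²/(0.5 − x) = 4.17 × 10^-9.
Assume x ≪ 0.5: x ≈ √(4.17 × 10^-9 × 0.5) = 4.57 × 10^-5 M
(x/C₀ = 0.0091% < 5%, so the approximation holds.)
pH = −log(4.57 × 10^-5) = 4.34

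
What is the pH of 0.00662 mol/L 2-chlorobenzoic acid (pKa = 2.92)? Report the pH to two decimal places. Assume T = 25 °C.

ClC6H4COOH ⇌ ClC6H4COO- + H+
Ka = 10^(−2.92) = 1.20 × 10^-3
Ka = [H+]²/(0.00662 − [H+]) = 1.20 × 10^-3
Here C₀/Ka ≈ 5.52, so the small-[H+] approximation fails. Use the quadratic:
[H+] = (−Ka + √(Ka² + 4·Ka·C₀))/2 = 2.28 × 10^-3 M
pH = −log(2.28 × 10^-3) = 2.64

pH = 2.64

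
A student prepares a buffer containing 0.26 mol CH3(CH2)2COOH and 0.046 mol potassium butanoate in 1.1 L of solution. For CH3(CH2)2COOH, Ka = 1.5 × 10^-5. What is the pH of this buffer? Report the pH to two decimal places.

pKa = −log(1.5 × 10^-5) = 4.824
pH = pKa + log([A⁻]/[HA]) = 4.824 + log(0.046/0.26)
pH = 4.824 + (-0.752) = 4.07

pH = 4.07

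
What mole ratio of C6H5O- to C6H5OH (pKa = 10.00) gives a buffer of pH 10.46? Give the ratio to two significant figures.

pH = pKa + log(r) ⇒ log(r) = 10.46 − 10.00 = +0.46
r = [C6H5O-]/[C6H5OH] = 10^(+0.46) = 2.88

ratio = 2.9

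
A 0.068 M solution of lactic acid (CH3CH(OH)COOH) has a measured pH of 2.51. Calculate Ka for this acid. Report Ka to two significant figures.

Ka = 1.5 × 10^-4

[H+] = 10^(-2.51) = 3.09 × 10^-3 M
At equilibrium [HA] = 0.068 − 3.09 × 10^-3 = 6.49 × 10^-2 M
Ka = [H+][A-]/[HA] = (3.09 × 10^-3)² / 6.49 × 10^-2 = 1.5 × 10^-4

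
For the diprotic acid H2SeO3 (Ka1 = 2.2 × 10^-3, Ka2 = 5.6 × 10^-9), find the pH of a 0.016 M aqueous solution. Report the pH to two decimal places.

pH = 2.31

Ka1 ≫ Ka2, so treat the first dissociation as the only significant source of H+.
Ka1 = x²/(0.016 − x) = 2.2 × 10^-3
Solving the quadratic: x = (−Ka1 + √(Ka1² + 4·Ka1·C₀))/2 = 4.93 × 10^-3 M
pH = −log(4.93 × 10^-3) = 2.31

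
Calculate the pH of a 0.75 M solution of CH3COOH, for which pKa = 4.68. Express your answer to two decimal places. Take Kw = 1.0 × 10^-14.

pH = 2.40

CH3COOH ⇌ CH3COO- + H+
Ka = 10^(−4.68) = 2.09 × 10^-5
From the ICE table, Ka = [H+]²/(0.75 − [H+]) = 2.09 × 10^-5.
Neglecting [H+] in the denominator: [H+] = √(2.09 × 10^-5 × 0.75) = 3.96 × 10^-3 M
([H+]/C₀ = 0.53% < 5%, so the approximation holds.)
pH = −log(3.96 × 10^-3) = 2.40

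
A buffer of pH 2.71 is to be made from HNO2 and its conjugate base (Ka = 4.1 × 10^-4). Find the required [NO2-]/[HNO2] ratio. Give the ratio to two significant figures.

ratio = 0.21

pKa = -log(4.1 × 10^-4) = 3.387
pH = pKa + log(r) ⇒ log(r) = 2.71 − 3.387 = -0.677
r = [NO2-]/[HNO2] = 10^(-0.677) = 0.21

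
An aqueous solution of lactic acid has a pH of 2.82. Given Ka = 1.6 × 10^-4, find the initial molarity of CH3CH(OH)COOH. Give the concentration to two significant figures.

C₀ = 1.6 × 10^-2 M

[H+] = 10^(-2.82) = 1.51 × 10^-3 M = x
Ka = x²/(C₀ − x) ⇒ C₀ = x + x²/Ka
C₀ = 1.51 × 10^-3 + (1.51 × 10^-3)²/(1.6 × 10^-4) = 1.58 × 10^-2 M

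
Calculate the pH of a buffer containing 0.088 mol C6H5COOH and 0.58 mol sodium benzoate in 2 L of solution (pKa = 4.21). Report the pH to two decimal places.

pH = 5.03

Henderson–Hasselbalch: pH = pKa + log([C6H5COO-]/[C6H5COOH]) = 4.21 + log(0.58/0.088)
pH = 4.21 + (+0.819) = 5.03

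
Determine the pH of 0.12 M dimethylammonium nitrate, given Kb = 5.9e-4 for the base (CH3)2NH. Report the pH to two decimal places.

pH = 5.85

(CH3)2NH2+ is the conjugate acid of the weak base (CH3)2NH.
Ka = Kw/Kb = 1.0×10^-14 / 5.9 × 10^-4 = 1.69 × 10^-11
Ka = [H+]²/(0.12 − [H+]) = 1.69 × 10^-11
Assume [H+] ≪ 0.12: [H+] ≈ √(1.69 × 10^-11 × 0.12) = 1.42 × 10^-6 M
Check: 0.0012% ionized — well under 5%, approximation valid.
pH = −log[H+] = −log(1.42 × 10^-6) = 5.85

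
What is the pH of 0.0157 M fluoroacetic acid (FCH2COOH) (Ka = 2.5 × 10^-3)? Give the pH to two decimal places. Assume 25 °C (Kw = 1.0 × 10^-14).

FCH2COOH ⇌ FCH2COO- + H+
From the ICE table, Ka = x²/(0.0157 − x) = 2.5 × 10^-3.
x is not negligible relative to C₀; solve x² + 0.0025·x − 3.92e-05 = 0.
x = [−0.0025 + √(0.0025² + 0.000157)]/2 = 5.14 × 10^-3 M
pH = −log(5.14 × 10^-3) = 2.29

pH = 2.29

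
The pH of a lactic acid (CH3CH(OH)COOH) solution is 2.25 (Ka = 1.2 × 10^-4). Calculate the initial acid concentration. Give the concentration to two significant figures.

C₀ = 2.7 × 10^-1 M

[H+] = 10^(-2.25) = 5.62 × 10^-3 M = x
Ka = x²/(C₀ − x) ⇒ C₀ = x + x²/Ka
C₀ = 5.62 × 10^-3 + (5.62 × 10^-3)²/(1.2 × 10^-4) = 2.69 × 10^-1 M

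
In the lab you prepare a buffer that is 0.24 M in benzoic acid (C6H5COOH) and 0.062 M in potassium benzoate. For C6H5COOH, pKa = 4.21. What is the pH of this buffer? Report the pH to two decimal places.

pH = pKa + log([A⁻]/[HA]) = 4.21 + log(0.062/0.24)
pH = 4.21 + (-0.588) = 3.62

pH = 3.62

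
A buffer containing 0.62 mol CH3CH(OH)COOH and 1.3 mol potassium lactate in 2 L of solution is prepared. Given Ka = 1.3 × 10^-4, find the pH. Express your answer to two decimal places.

pKa = −log(1.3 × 10^-4) = 3.886
Using pH = pKa + log([base]/[acid]) with [base]/[acid] = 1.3/0.62:
pH = 3.886 + (+0.322) = 4.21

pH = 4.21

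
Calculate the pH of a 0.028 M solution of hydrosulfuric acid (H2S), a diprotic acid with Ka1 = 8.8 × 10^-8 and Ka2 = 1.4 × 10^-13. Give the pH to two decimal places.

Since Ka1 ≫ Ka2, the first ionization dominates [H+].
Ka1 = x²/(0.028 − x) = 8.8 × 10^-8
x ≈ √(8.8 × 10^-8 × 0.028) = 4.96 × 10^-5 M
pH = −log(4.96 × 10^-5) = 4.30

pH = 4.30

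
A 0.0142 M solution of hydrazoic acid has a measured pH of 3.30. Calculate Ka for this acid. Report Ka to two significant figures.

Ka = 1.8 × 10^-5

[H+] = 10^(-3.30) = 5.01 × 10^-4 M
At equilibrium [HA] = 0.0142 − 5.01 × 10^-4 = 1.37 × 10^-2 M
Ka = [H+][A-]/[HA] = (5.01 × 10^-4)² / 1.37 × 10^-2 = 1.8 × 10^-5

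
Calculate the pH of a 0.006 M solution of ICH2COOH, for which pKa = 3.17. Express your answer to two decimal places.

ICH2COOH ⇌ ICH2COO- + H+
Ka = 10^(−3.17) = 6.76 × 10^-4
From the ICE table, Ka = x²/(0.006 − x) = 6.76 × 10^-4.
The 5% rule fails; solving x² + Ka·x − Ka·C₀ = 0 exactly:
x = [−0.000676 + √(0.000676² + 1.62e-05)]/2 = 1.70 × 10^-3 M
pH = −log(1.70 × 10^-3) = 2.77

pH = 2.77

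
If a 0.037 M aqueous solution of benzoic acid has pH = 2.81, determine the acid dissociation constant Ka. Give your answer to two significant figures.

Ka = 6.8 × 10^-5

[H+] = 10^(-2.81) = 1.55 × 10^-3 M
At equilibrium [HA] = 0.037 − 1.55 × 10^-3 = 3.54 × 10^-2 M
Ka = [H+][A-]/[HA] = (1.55 × 10^-3)² / 3.54 × 10^-2 = 6.8 × 10^-5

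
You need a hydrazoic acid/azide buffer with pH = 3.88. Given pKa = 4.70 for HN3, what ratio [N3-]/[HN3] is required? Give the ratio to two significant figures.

ratio = 0.15

pH = pKa + log(r) ⇒ log(r) = 3.88 − 4.70 = -0.82
r = [N3-]/[HN3] = 10^(-0.82) = 0.151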